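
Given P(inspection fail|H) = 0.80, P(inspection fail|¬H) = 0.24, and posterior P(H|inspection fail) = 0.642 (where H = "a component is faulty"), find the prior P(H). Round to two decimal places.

Bayes' rule in odds form gives O(H|E) = O(H)·[P(E|H)/P(E|¬H)], hence O(H) = O(H|E)/LR.
Posterior odds = 0.642/(1−0.642) = 1.7933. LR = 0.80/0.24 = 3.3333.
Prior odds = 1.7933/3.3333 = 0.5380, so P(H) = 0.5380/(1+0.5380) ≈ 0.35.

P(H) = 0.35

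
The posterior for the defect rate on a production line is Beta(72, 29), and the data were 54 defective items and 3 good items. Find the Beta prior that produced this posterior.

Beta is conjugate to the binomial likelihood: posterior = Beta(α+s, β+f).
Subtract the data counts: 72−54=18, 29−3=26.

Beta(18, 26)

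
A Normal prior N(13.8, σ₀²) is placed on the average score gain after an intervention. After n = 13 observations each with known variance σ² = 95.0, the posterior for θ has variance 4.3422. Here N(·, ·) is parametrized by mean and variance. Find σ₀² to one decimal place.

σ₀² = 10.7

For the Normal–Normal model with known σ², precisions add: τ_n = τ₀ + n/σ².
So 1/σ₀² = 1/4.3422 − 13/95.0 = 0.230298 − 0.136842 = 0.093456.
Hence σ₀² = 1/0.093456 ≈ 10.7.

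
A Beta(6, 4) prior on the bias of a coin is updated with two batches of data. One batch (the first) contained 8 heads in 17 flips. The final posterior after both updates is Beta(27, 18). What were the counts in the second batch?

Sequential conjugate updates are equivalent to a single update on the pooled data, so total successes = posterior α − prior α and total failures = posterior β − prior β.
Total across both batches: 27−6=21 heads, 18−4=14 tails.
Subtract the first batch: 21−8=13 heads and 14−9=5 tails.

13 heads and 5 tails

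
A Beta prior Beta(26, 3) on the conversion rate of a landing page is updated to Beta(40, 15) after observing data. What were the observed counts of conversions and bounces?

14 conversions and 12 bounces

Under Beta–binomial conjugacy the posterior parameters are (a+s, b+f).
So s = 40 − 26 = 14 and f = 15 − 3 = 12.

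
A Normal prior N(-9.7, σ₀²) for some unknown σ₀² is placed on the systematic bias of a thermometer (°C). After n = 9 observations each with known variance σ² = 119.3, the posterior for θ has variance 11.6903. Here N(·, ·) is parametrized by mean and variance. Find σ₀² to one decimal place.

Posterior precision equals prior precision plus data precision: 1/σ_n² = 1/σ₀² + n/σ².
So 1/σ₀² = 1/11.6903 − 9/119.3 = 0.085541 − 0.075440 = 0.010101.
Hence σ₀² = 1/0.010101 ≈ 99.0.

σ₀² = 99.0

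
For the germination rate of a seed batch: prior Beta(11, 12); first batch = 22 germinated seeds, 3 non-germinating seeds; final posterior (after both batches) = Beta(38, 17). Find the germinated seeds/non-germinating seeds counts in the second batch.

Because Beta–binomial updating is additive in the counts, the combined data contributed (α_post−α_prior, β_post−β_prior) successes and failures.
Total across both batches: 38−11=27 germinated seeds, 17−12=5 non-germinating seeds.
Subtract the first batch: 27−22=5 germinated seeds and 5−3=2 non-germinating seeds.

5 germinated seeds and 2 non-germinating seeds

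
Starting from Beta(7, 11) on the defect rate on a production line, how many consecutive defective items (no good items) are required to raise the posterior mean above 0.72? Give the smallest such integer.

After k defective items and 0 good items the posterior is Beta(7+k, 11), with mean (7+k)/(7+11+k).
Set (7+k)/(18+k) > 0.72 and solve: k > (0.72·18 − 7)/(1 − 0.72) = 21.286.
The smallest integer exceeding 21.286 is 22.

k = 22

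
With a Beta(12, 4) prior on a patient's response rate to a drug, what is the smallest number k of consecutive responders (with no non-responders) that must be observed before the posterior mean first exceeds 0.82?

k = 7

After k responders and 0 non-responders the posterior is Beta(12+k, 4), with mean (12+k)/(12+4+k).
Set (12+k)/(16+k) > 0.82 and solve: k > (0.82·16 − 12)/(1 − 0.82) = 6.222.
The smallest integer exceeding 6.222 is 7, and checking k=7: (19)/(23) = 0.8261 > 0.82.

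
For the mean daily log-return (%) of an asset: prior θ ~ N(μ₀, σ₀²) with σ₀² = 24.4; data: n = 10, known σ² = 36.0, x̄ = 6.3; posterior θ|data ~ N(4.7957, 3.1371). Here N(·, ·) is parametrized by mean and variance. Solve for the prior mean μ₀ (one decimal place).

With known observation variance, the Normal–Normal posterior has precision τ_n = τ₀ + n/σ² and mean μ_n = (τ₀μ₀ + (n/σ²)x̄)/τ_n.
Here τ₀ = 1/24.4 = 0.040984 and τ_data = 10/36.0 = 0.277778, so τ_n = 0.318762.
Rearranging for μ₀: μ₀ = (μ_n·τ_n − τ_data·x̄)/τ₀ = (4.7957·0.318762 − 0.277778·6.3) / 0.040984 = -0.221314/0.040984 ≈ -5.4.

μ₀ = -5.4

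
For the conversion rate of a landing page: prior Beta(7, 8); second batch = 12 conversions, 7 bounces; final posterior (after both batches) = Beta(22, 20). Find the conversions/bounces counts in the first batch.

Because Beta–binomial updating is additive in the counts, the combined data contributed (α_post−α_prior, β_post−β_prior) successes and failures.
Total across both batches: 22−7=15 conversions, 20−8=12 bounces.
Subtract the second batch: 15−12=3 conversions and 12−7=5 bounces.

3 conversions and 5 bounces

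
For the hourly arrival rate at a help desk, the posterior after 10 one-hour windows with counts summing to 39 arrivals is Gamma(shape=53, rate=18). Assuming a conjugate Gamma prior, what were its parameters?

A Gamma(α, β) prior (rate parametrization) on a Poisson rate with n observations summing to S gives posterior Gamma(α+S, β+n).
So α = 53 − 39 = 14 and β = 18 − 10 = 8.

Gamma(shape=14, rate=8)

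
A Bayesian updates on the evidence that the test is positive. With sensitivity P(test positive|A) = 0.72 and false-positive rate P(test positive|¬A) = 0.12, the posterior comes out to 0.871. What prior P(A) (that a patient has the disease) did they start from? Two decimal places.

Bayes' rule in odds form gives O(A|E) = O(A)·[P(E|A)/P(E|¬A)], hence O(A) = O(A|E)/LR.
Posterior odds = 0.871/(1−0.871) = 6.7519. LR = 0.72/0.12 = 6.0000.
Prior odds = 6.7519/6.0000 = 1.1253, so P(A) = 1.1253/(1+1.1253) ≈ 0.53.

P(A) = 0.53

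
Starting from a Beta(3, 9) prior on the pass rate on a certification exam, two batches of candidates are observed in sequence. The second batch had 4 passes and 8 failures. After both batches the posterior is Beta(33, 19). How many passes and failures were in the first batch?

Because Beta–binomial updating is additive in the counts, the combined data contributed (α_post−α_prior, β_post−β_prior) successes and failures.
Total across both batches: 33−3=30 passes, 19−9=10 failures.
Subtract the second batch: 30−4=26 passes and 10−8=2 failures.

26 passes and 2 failures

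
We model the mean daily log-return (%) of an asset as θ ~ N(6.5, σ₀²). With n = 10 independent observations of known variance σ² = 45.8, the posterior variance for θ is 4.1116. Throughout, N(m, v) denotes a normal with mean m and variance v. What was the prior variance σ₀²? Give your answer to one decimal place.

For the Normal–Normal model with known σ², precisions add: τ_n = τ₀ + n/σ².
So 1/σ₀² = 1/4.1116 − 10/45.8 = 0.243214 − 0.218341 = 0.024873.
Hence σ₀² = 1/0.024873 ≈ 40.2.

σ₀² = 40.2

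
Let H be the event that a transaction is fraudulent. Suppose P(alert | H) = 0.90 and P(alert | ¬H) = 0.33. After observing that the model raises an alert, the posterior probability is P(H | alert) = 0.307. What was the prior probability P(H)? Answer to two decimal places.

P(H) = 0.14

In odds form, posterior odds = prior odds × likelihood ratio, so prior odds = posterior odds ÷ LR.
Posterior odds = 0.307/(1−0.307) = 0.4430. LR = 0.90/0.33 = 2.7273.
Prior odds = 0.4430/2.7273 = 0.1624, so P(H) = 0.1624/(1+0.1624) ≈ 0.14.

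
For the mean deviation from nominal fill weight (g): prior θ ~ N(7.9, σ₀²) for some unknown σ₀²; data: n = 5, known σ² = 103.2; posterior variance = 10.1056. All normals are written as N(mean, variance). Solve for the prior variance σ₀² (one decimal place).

Posterior precision equals prior precision plus data precision: 1/σ_n² = 1/σ₀² + n/σ².
So 1/σ₀² = 1/10.1056 − 5/103.2 = 0.098955 − 0.048450 = 0.050505.
Hence σ₀² = 1/0.050505 ≈ 19.8.

σ₀² = 19.8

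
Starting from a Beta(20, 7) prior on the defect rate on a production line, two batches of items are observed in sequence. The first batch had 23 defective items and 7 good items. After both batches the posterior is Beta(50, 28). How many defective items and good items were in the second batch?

Because Beta–binomial updating is additive in the counts, the combined data contributed (α_post−α_prior, β_post−β_prior) successes and failures.
Total across both batches: 50−20=30 defective items, 28−7=21 good items.
Subtract the first batch: 30−23=7 defective items and 21−7=14 good items.

7 defective items and 14 good items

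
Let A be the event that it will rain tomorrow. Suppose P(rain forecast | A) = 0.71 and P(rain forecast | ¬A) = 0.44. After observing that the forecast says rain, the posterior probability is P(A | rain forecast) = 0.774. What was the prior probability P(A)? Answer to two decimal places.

P(A) = 0.68

Bayes' rule in odds form gives O(A|E) = O(A)·[P(E|A)/P(E|¬A)], hence O(A) = O(A|E)/LR.
Posterior odds = 0.774/(1−0.774) = 3.4248. LR = 0.71/0.44 = 1.6136.
Prior odds = 3.4248/1.6136 = 2.1225, so P(A) = 2.1225/(1+2.1225) ≈ 0.68.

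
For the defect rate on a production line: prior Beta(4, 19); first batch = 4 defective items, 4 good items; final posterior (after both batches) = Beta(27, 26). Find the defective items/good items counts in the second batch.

19 defective items and 3 good items

Because Beta–binomial updating is additive in the counts, the combined data contributed (α_post−α_prior, β_post−β_prior) successes and failures.
Total across both batches: 27−4=23 defective items, 26−19=7 good items.
Subtract the first batch: 23−4=19 defective items and 7−4=3 good items.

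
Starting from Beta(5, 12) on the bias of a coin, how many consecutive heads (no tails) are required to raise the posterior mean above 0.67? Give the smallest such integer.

After k heads and 0 tails the posterior is Beta(5+k, 12), with mean (5+k)/(5+12+k).
Set (5+k)/(17+k) > 0.67 and solve: k > (0.67·17 − 5)/(1 − 0.67) = 19.364.
The smallest integer exceeding 19.364 is 20.

k = 20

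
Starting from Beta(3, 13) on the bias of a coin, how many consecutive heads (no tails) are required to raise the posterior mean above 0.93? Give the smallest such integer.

After k heads and 0 tails the posterior is Beta(3+k, 13), with mean (3+k)/(3+13+k).
Set (3+k)/(16+k) > 0.93 and solve: k > (0.93·16 − 3)/(1 − 0.93) = 169.714.
The smallest integer exceeding 169.714 is 170, and checking k=170: (173)/(186) = 0.9301 > 0.93.

k = 170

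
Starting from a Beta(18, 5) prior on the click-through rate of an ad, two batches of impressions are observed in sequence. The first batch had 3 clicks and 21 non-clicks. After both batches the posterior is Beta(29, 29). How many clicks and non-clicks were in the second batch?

Sequential conjugate updates are equivalent to a single update on the pooled data, so total successes = posterior α − prior α and total failures = posterior β − prior β.
Total across both batches: 29−18=11 clicks, 29−5=24 non-clicks.
Subtract the first batch: 11−3=8 clicks and 24−21=3 non-clicks.

8 clicks and 3 non-clicks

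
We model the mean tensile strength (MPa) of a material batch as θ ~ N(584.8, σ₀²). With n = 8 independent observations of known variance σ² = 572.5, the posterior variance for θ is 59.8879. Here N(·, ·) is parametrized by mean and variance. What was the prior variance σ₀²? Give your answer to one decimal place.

σ₀² = 367.1

For the Normal–Normal model with known σ², precisions add: τ_n = τ₀ + n/σ².
So 1/σ₀² = 1/59.8879 − 8/572.5 = 0.016698 − 0.013974 = 0.002724.
Hence σ₀² = 1/0.002724 ≈ 367.1.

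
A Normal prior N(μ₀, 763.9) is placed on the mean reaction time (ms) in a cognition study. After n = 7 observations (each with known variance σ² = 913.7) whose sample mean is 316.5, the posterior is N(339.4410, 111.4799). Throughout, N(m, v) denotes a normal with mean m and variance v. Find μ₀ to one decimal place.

The posterior mean is a precision-weighted average: μ_n = (τ₀μ₀ + τ_data·x̄)/(τ₀+τ_data), with τ₀=1/σ₀² and τ_data=n/σ².
Here τ₀ = 1/763.9 = 0.001309 and τ_data = 7/913.7 = 0.007661, so τ_n = 0.008970.
Rearranging for μ₀: μ₀ = (μ_n·τ_n − τ_data·x̄)/τ₀ = (339.4410·0.008970 − 0.007661·316.5) / 0.001309 = 0.620079/0.001309 ≈ 473.7.

μ₀ = 473.7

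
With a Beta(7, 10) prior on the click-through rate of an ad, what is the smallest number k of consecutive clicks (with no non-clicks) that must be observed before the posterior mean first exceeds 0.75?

After k clicks and 0 non-clicks the posterior is Beta(7+k, 10), with mean (7+k)/(7+10+k).
Set (7+k)/(17+k) > 0.75 and solve: k > (0.75·17 − 7)/(1 − 0.75) = 23.000.
The smallest integer exceeding 23.000 is 24.

k = 24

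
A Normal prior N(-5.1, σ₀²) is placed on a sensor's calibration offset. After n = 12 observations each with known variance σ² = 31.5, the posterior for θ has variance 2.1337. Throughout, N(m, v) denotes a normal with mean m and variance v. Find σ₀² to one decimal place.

σ₀² = 11.4

For the Normal–Normal model with known σ², precisions add: τ_n = τ₀ + n/σ².
So 1/σ₀² = 1/2.1337 − 12/31.5 = 0.468669 − 0.380952 = 0.087717.
Hence σ₀² = 1/0.087717 ≈ 11.4.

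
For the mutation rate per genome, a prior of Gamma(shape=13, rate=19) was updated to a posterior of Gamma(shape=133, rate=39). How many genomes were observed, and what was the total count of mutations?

n = 20 genomes with total 120 mutations

A Gamma(α, β) prior (rate parametrization) on a Poisson rate with n observations summing to S gives posterior Gamma(α+S, β+n).
Matching: Σxᵢ = 133 − 13 = 120 and n = 39 − 19 = 20.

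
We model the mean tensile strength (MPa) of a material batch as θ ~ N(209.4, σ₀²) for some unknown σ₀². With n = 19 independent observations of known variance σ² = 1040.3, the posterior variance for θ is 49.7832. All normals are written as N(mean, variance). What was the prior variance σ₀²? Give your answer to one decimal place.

σ₀² = 548.5

Posterior precision equals prior precision plus data precision: 1/σ_n² = 1/σ₀² + n/σ².
So 1/σ₀² = 1/49.7832 − 19/1040.3 = 0.020087 − 0.018264 = 0.001823.
Hence σ₀² = 1/0.001823 ≈ 548.5.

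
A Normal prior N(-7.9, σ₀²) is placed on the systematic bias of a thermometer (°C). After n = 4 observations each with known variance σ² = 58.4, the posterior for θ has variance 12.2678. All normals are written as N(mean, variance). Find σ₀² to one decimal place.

σ₀² = 76.8

For the Normal–Normal model with known σ², precisions add: τ_n = τ₀ + n/σ².
So 1/σ₀² = 1/12.2678 − 4/58.4 = 0.081514 − 0.068493 = 0.013021.
Hence σ₀² = 1/0.013021 ≈ 76.8.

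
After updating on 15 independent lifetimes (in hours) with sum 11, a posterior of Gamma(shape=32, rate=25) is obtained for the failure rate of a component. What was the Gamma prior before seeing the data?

Gamma–exponential conjugacy: posterior shape = α + n, posterior rate = β + Σtᵢ.
So α = 32 − 15 = 17 and β = 25 − 11 = 14.

Gamma(shape=17, rate=14)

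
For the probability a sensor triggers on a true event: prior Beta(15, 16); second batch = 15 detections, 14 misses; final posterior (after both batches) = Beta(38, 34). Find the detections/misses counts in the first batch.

Because Beta–binomial updating is additive in the counts, the combined data contributed (α_post−α_prior, β_post−β_prior) successes and failures.
Total across both batches: 38−15=23 detections, 34−16=18 misses.
Subtract the second batch: 23−15=8 detections and 18−14=4 misses.

8 detections and 4 misses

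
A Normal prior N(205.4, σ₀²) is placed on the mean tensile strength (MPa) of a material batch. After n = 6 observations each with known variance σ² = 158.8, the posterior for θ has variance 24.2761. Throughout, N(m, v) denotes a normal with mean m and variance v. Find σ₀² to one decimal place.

For the Normal–Normal model with known σ², precisions add: τ_n = τ₀ + n/σ².
So 1/σ₀² = 1/24.2761 − 6/158.8 = 0.041193 − 0.037783 = 0.003410.
Hence σ₀² = 1/0.003410 ≈ 293.3.

σ₀² = 293.3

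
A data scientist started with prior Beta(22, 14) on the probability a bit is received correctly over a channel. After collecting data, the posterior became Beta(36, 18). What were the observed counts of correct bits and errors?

14 correct bits and 4 errors

A Beta(α, β) prior with s successes and f failures in binomial data gives a Beta(α+s, β+f) posterior.
Match parameters: s=36−22=14, f=18−14=4.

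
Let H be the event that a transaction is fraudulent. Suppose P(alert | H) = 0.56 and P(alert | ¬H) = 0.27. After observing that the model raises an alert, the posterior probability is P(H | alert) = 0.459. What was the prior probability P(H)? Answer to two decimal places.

P(H) = 0.29

In odds form, posterior odds = prior odds × likelihood ratio, so prior odds = posterior odds ÷ LR.
Posterior odds = 0.459/(1−0.459) = 0.8484. LR = 0.56/0.27 = 2.0741.
Prior odds = 0.8484/2.0741 = 0.4090, so P(H) = 0.4090/(1+0.4090) ≈ 0.29.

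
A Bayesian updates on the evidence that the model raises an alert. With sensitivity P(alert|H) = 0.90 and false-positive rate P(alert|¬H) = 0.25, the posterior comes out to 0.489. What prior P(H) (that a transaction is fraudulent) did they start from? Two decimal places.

P(H) = 0.21

In odds form, posterior odds = prior odds × likelihood ratio, so prior odds = posterior odds ÷ LR.
Posterior odds = 0.489/(1−0.489) = 0.9569. LR = 0.90/0.25 = 3.6000.
Prior odds = 0.9569/3.6000 = 0.2658, so P(H) = 0.2658/(1+0.2658) ≈ 0.21.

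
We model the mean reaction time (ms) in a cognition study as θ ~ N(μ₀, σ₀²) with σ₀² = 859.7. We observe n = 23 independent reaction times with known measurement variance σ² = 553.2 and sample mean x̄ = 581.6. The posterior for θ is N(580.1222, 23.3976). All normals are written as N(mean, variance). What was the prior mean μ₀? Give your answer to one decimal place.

With known observation variance, the Normal–Normal posterior has precision τ_n = τ₀ + n/σ² and mean μ_n = (τ₀μ₀ + (n/σ²)x̄)/τ_n.
Here τ₀ = 1/859.7 = 0.001163 and τ_data = 23/553.2 = 0.041576, so τ_n = 0.042739.
Rearranging for μ₀: μ₀ = (μ_n·τ_n − τ_data·x̄)/τ₀ = (580.1222·0.042739 − 0.041576·581.6) / 0.001163 = 0.613241/0.001163 ≈ 527.3.

μ₀ = 527.3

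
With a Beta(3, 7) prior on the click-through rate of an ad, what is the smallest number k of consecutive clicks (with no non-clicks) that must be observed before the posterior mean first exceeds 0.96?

k = 166

After k clicks and 0 non-clicks the posterior is Beta(3+k, 7), with mean (3+k)/(3+7+k).
Set (3+k)/(10+k) > 0.96 and solve: k > (0.96·10 − 3)/(1 − 0.96) = 165.000.
The smallest integer exceeding 165.000 is 166.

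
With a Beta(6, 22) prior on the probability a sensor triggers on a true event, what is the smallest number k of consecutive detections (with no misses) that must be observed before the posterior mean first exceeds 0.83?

k = 102

After k detections and 0 misses the posterior is Beta(6+k, 22), with mean (6+k)/(6+22+k).
Set (6+k)/(28+k) > 0.83 and solve: k > (0.83·28 − 6)/(1 − 0.83) = 101.412.
The smallest integer exceeding 101.412 is 102.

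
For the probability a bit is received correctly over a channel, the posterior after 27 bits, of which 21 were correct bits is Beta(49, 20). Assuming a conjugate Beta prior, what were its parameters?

Beta is conjugate to the binomial likelihood: posterior = Beta(α+s, β+f).
So α = 49 − 21 = 28 and β = 20 − 6 = 14.

Beta(28, 14)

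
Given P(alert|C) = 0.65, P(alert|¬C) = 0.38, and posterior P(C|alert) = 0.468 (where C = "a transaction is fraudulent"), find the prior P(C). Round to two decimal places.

P(C) = 0.34

Bayes' rule in odds form gives O(C|E) = O(C)·[P(E|C)/P(E|¬C)], hence O(C) = O(C|E)/LR.
Posterior odds = 0.468/(1−0.468) = 0.8797. LR = 0.65/0.38 = 1.7105.
Prior odds = 0.8797/1.7105 = 0.5143, so P(C) = 0.5143/(1+0.5143) ≈ 0.34.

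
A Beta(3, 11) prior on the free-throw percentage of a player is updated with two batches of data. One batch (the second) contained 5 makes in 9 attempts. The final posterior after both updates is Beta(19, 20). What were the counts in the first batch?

11 makes and 5 misses

Sequential conjugate updates are equivalent to a single update on the pooled data, so total successes = posterior α − prior α and total failures = posterior β − prior β.
Total across both batches: 19−3=16 makes, 20−11=9 misses.
Subtract the second batch: 16−5=11 makes and 9−4=5 misses.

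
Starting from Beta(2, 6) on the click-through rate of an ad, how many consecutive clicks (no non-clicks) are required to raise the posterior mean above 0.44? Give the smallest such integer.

k = 3

After k clicks and 0 non-clicks the posterior is Beta(2+k, 6), with mean (2+k)/(2+6+k).
Set (2+k)/(8+k) > 0.44 and solve: k > (0.44·8 − 2)/(1 − 0.44) = 2.714.
The smallest integer exceeding 2.714 is 3.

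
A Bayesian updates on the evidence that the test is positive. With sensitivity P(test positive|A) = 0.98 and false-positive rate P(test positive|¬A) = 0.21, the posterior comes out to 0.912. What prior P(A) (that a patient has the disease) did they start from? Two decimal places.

P(A) = 0.69

In odds form, posterior odds = prior odds × likelihood ratio, so prior odds = posterior odds ÷ LR.
Posterior odds = 0.912/(1−0.912) = 10.3636. LR = 0.98/0.21 = 4.6667.
Prior odds = 10.3636/4.6667 = 2.2208, so P(A) = 2.2208/(1+2.2208) ≈ 0.69.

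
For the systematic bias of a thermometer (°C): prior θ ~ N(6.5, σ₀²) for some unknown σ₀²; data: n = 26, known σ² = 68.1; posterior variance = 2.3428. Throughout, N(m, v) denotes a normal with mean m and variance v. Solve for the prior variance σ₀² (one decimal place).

σ₀² = 22.2

Posterior precision equals prior precision plus data precision: 1/σ_n² = 1/σ₀² + n/σ².
So 1/σ₀² = 1/2.3428 − 26/68.1 = 0.426840 − 0.381791 = 0.045049.
Hence σ₀² = 1/0.045049 ≈ 22.2.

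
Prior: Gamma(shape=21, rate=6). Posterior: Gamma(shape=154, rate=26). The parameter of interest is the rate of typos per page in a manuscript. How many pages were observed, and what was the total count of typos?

n = 20 pages with total 133 typos

A Gamma(α, β) prior (rate parametrization) on a Poisson rate with n observations summing to S gives posterior Gamma(α+S, β+n).
Matching: Σxᵢ = 154 − 21 = 133 and n = 26 − 6 = 20.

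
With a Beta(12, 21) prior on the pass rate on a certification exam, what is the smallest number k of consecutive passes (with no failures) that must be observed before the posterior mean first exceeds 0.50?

After k passes and 0 failures the posterior is Beta(12+k, 21), with mean (12+k)/(12+21+k).
Set (12+k)/(33+k) > 0.50 and solve: k > (0.50·33 − 12)/(1 − 0.50) = 9.000.
The smallest integer exceeding 9.000 is 10.

k = 10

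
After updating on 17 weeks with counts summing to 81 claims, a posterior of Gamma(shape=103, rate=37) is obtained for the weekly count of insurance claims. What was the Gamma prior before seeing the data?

Gamma(shape=22, rate=20)

Gamma–Poisson conjugacy: posterior shape = α + Σxᵢ, posterior rate = β + n.
So α = 103 − 81 = 22 and β = 37 − 17 = 20.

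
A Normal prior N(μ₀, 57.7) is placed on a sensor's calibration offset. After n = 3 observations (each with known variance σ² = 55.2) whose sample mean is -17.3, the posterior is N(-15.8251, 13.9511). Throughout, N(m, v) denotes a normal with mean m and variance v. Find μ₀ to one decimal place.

The posterior mean is a precision-weighted average: μ_n = (τ₀μ₀ + τ_data·x̄)/(τ₀+τ_data), with τ₀=1/σ₀² and τ_data=n/σ².
Here τ₀ = 1/57.7 = 0.017331 and τ_data = 3/55.2 = 0.054348, so τ_n = 0.071679.
Rearranging for μ₀: μ₀ = (μ_n·τ_n − τ_data·x̄)/τ₀ = (-15.8251·0.071679 − 0.054348·-17.3) / 0.017331 = -0.194107/0.017331 ≈ -11.2.

μ₀ = -11.2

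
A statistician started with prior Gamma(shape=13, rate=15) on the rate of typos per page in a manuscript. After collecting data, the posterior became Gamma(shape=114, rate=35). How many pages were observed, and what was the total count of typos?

n = 20 pages with total 101 typos

A Gamma(α, β) prior (rate parametrization) on a Poisson rate with n observations summing to S gives posterior Gamma(α+S, β+n).
Matching: Σxᵢ = 114 − 13 = 101 and n = 35 − 15 = 20.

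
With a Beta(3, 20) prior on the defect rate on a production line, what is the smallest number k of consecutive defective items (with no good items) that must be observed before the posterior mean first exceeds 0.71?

After k defective items and 0 good items the posterior is Beta(3+k, 20), with mean (3+k)/(3+20+k).
Set (3+k)/(23+k) > 0.71 and solve: k > (0.71·23 − 3)/(1 − 0.71) = 45.966.
The smallest integer exceeding 45.966 is 46, and checking k=46: (49)/(69) = 0.7101 > 0.71.

k = 46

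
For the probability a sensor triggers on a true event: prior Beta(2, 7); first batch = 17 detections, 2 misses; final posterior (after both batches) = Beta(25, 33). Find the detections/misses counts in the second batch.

Sequential conjugate updates are equivalent to a single update on the pooled data, so total successes = posterior α − prior α and total failures = posterior β − prior β.
Total across both batches: 25−2=23 detections, 33−7=26 misses.
Subtract the first batch: 23−17=6 detections and 26−2=24 misses.

6 detections and 24 misses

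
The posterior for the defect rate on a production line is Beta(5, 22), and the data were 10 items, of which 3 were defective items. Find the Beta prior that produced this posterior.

Beta is conjugate to the binomial likelihood: posterior = Beta(α+s, β+f).
Subtract the data counts: 5−3=2, 22−7=15.

Beta(2, 15)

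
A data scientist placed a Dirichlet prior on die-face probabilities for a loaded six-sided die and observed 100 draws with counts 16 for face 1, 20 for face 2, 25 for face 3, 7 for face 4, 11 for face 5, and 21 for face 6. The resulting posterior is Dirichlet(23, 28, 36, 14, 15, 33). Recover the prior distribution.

For a Dirichlet(α) prior with multinomial counts c, the posterior is Dirichlet(α + c) componentwise.
Subtract each count from the matching posterior parameter: 23−16=7, 28−20=8, 36−25=11, 14−7=7, 15−11=4, 33−21=12.

Dirichlet(7, 8, 11, 7, 4, 12)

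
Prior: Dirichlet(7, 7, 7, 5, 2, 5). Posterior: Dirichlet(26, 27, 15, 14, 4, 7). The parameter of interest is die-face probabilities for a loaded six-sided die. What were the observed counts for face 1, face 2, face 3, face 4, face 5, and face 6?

counts (19, 20, 8, 9, 2, 2)

For a Dirichlet(α) prior with multinomial counts c, the posterior is Dirichlet(α + c) componentwise.
Counts are posterior − prior componentwise: 26−7=19, 27−7=20, 15−7=8, 14−5=9, 4−2=2, 7−5=2.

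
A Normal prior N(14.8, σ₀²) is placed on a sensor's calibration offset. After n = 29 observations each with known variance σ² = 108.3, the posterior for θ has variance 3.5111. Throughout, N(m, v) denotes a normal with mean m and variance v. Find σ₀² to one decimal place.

Posterior precision equals prior precision plus data precision: 1/σ_n² = 1/σ₀² + n/σ².
So 1/σ₀² = 1/3.5111 − 29/108.3 = 0.284811 − 0.267775 = 0.017036.
Hence σ₀² = 1/0.017036 ≈ 58.7.

σ₀² = 58.7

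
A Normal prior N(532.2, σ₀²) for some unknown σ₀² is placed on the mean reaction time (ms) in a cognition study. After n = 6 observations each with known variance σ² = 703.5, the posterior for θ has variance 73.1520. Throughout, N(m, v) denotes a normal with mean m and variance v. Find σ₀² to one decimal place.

For the Normal–Normal model with known σ², precisions add: τ_n = τ₀ + n/σ².
So 1/σ₀² = 1/73.1520 − 6/703.5 = 0.013670 − 0.008529 = 0.005141.
Hence σ₀² = 1/0.005141 ≈ 194.5.

σ₀² = 194.5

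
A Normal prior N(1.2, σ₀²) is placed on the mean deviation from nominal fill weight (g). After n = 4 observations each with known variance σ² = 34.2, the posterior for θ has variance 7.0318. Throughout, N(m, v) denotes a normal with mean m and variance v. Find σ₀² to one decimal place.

σ₀² = 39.6

Posterior precision equals prior precision plus data precision: 1/σ_n² = 1/σ₀² + n/σ².
So 1/σ₀² = 1/7.0318 − 4/34.2 = 0.142211 − 0.116959 = 0.025252.
Hence σ₀² = 1/0.025252 ≈ 39.6.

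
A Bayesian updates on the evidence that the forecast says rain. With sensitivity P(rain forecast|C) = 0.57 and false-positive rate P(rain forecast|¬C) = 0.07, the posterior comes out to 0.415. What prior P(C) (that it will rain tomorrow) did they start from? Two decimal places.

P(C) = 0.08

In odds form, posterior odds = prior odds × likelihood ratio, so prior odds = posterior odds ÷ LR.
Posterior odds = 0.415/(1−0.415) = 0.7094. LR = 0.57/0.07 = 8.1429.
Prior odds = 0.7094/8.1429 = 0.0871, so P(C) = 0.0871/(1+0.0871) ≈ 0.08.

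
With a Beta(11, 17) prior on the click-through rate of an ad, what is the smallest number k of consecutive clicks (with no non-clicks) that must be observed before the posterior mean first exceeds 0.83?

After k clicks and 0 non-clicks the posterior is Beta(11+k, 17), with mean (11+k)/(11+17+k).
Set (11+k)/(28+k) > 0.83 and solve: k > (0.83·28 − 11)/(1 − 0.83) = 72.000.
The smallest integer exceeding 72.000 is 73.

k = 73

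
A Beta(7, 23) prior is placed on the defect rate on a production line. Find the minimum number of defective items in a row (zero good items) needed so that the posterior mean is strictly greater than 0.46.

k = 13

After k defective items and 0 good items the posterior is Beta(7+k, 23), with mean (7+k)/(7+23+k).
Set (7+k)/(30+k) > 0.46 and solve: k > (0.46·30 − 7)/(1 − 0.46) = 12.593.
The smallest integer exceeding 12.593 is 13, and checking k=13: (20)/(43) = 0.4651 > 0.46.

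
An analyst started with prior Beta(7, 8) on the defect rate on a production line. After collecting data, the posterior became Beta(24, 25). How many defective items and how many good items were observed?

17 defective items and 17 good items

A Beta(a, b) prior with s successes and f failures in binomial data gives a Beta(a+s, b+f) posterior.
Match parameters: s=24−7=17, f=25−8=17.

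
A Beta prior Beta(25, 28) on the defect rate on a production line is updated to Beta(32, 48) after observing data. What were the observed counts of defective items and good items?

7 defective items and 20 good items

A Beta(α, β) prior with s successes and f failures in binomial data gives a Beta(α+s, β+f) posterior.
Match parameters: s=32−25=7, f=48−28=20.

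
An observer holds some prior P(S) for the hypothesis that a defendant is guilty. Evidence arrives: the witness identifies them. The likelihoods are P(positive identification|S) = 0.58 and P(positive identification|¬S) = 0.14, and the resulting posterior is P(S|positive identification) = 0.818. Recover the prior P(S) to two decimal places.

In odds form, posterior odds = prior odds × likelihood ratio, so prior odds = posterior odds ÷ LR.
Posterior odds = 0.818/(1−0.818) = 4.4945. LR = 0.58/0.14 = 4.1429.
Prior odds = 4.4945/4.1429 = 1.0849, so P(S) = 1.0849/(1+1.0849) ≈ 0.52.

P(S) = 0.52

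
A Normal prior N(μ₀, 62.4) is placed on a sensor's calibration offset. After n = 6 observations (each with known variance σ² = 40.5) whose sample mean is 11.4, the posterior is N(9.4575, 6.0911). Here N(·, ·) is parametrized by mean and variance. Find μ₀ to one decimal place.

μ₀ = -8.5

With known observation variance, the Normal–Normal posterior has precision τ_n = τ₀ + n/σ² and mean μ_n = (τ₀μ₀ + (n/σ²)x̄)/τ_n.
Here τ₀ = 1/62.4 = 0.016026 and τ_data = 6/40.5 = 0.148148, so τ_n = 0.164174.
Rearranging for μ₀: μ₀ = (μ_n·τ_n − τ_data·x̄)/τ₀ = (9.4575·0.164174 − 0.148148·11.4) / 0.016026 = -0.136212/0.016026 ≈ -8.5.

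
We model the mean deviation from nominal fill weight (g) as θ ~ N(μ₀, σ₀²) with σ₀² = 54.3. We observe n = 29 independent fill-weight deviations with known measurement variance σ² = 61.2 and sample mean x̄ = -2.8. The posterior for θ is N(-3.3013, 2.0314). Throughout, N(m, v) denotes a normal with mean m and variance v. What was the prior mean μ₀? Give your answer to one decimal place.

μ₀ = -16.2

With known observation variance, the Normal–Normal posterior has precision τ_n = τ₀ + n/σ² and mean μ_n = (τ₀μ₀ + (n/σ²)x̄)/τ_n.
Here τ₀ = 1/54.3 = 0.018416 and τ_data = 29/61.2 = 0.473856, so τ_n = 0.492272.
Rearranging for μ₀: μ₀ = (μ_n·τ_n − τ_data·x̄)/τ₀ = (-3.3013·0.492272 − 0.473856·-2.8) / 0.018416 = -0.298341/0.018416 ≈ -16.2.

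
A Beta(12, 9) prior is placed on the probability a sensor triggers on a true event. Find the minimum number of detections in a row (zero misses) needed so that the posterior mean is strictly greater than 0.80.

k = 25

After k detections and 0 misses the posterior is Beta(12+k, 9), with mean (12+k)/(12+9+k).
Set (12+k)/(21+k) > 0.80 and solve: k > (0.80·21 − 12)/(1 − 0.80) = 24.000.
The smallest integer exceeding 24.000 is 25.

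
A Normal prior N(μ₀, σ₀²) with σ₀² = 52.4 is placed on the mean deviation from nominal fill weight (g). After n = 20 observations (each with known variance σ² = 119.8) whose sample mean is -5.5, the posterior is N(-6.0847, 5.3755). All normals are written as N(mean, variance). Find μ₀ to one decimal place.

μ₀ = -11.2

The posterior mean is a precision-weighted average: μ_n = (τ₀μ₀ + τ_data·x̄)/(τ₀+τ_data), with τ₀=1/σ₀² and τ_data=n/σ².
Here τ₀ = 1/52.4 = 0.019084 and τ_data = 20/119.8 = 0.166945, so τ_n = 0.186029.
Rearranging for μ₀: μ₀ = (μ_n·τ_n − τ_data·x̄)/τ₀ = (-6.0847·0.186029 − 0.166945·-5.5) / 0.019084 = -0.213733/0.019084 ≈ -11.2.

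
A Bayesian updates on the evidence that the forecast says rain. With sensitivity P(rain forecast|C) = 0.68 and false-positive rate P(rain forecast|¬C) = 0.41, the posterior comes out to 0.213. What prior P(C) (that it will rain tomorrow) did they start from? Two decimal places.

In odds form, posterior odds = prior odds × likelihood ratio, so prior odds = posterior odds ÷ LR.
Posterior odds = 0.213/(1−0.213) = 0.2706. LR = 0.68/0.41 = 1.6585.
Prior odds = 0.2706/1.6585 = 0.1632, so P(C) = 0.1632/(1+0.1632) ≈ 0.14.

P(C) = 0.14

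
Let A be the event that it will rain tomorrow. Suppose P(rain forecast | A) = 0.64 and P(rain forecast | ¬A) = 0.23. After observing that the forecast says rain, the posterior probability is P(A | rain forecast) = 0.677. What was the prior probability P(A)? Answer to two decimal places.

Bayes' rule in odds form gives O(A|E) = O(A)·[P(E|A)/P(E|¬A)], hence O(A) = O(A|E)/LR.
Posterior odds = 0.677/(1−0.677) = 2.0960. LR = 0.64/0.23 = 2.7826.
Prior odds = 2.0960/2.7826 = 0.7533, so P(A) = 0.7533/(1+0.7533) ≈ 0.43.

P(A) = 0.43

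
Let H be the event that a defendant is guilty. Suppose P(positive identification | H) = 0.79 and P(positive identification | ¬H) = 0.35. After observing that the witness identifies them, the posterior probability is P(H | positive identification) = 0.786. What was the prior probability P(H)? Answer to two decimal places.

Bayes' rule in odds form gives O(H|E) = O(H)·[P(E|H)/P(E|¬H)], hence O(H) = O(H|E)/LR.
Posterior odds = 0.786/(1−0.786) = 3.6729. LR = 0.79/0.35 = 2.2571.
Prior odds = 3.6729/2.2571 = 1.6273, so P(H) = 1.6273/(1+1.6273) ≈ 0.62.

P(H) = 0.62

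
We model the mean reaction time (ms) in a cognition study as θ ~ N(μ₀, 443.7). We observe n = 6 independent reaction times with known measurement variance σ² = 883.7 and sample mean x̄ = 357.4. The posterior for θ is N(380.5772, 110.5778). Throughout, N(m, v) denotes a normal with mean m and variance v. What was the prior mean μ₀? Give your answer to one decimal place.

μ₀ = 450.4

With known observation variance, the Normal–Normal posterior has precision τ_n = τ₀ + n/σ² and mean μ_n = (τ₀μ₀ + (n/σ²)x̄)/τ_n.
Here τ₀ = 1/443.7 = 0.002254 and τ_data = 6/883.7 = 0.006790, so τ_n = 0.009044.
Rearranging for μ₀: μ₀ = (μ_n·τ_n − τ_data·x̄)/τ₀ = (380.5772·0.009044 − 0.006790·357.4) / 0.002254 = 1.015194/0.002254 ≈ 450.4.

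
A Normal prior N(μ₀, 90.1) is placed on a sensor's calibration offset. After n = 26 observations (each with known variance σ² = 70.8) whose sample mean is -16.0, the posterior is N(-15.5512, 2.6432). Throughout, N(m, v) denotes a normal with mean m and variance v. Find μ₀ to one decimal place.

The posterior mean is a precision-weighted average: μ_n = (τ₀μ₀ + τ_data·x̄)/(τ₀+τ_data), with τ₀=1/σ₀² and τ_data=n/σ².
Here τ₀ = 1/90.1 = 0.011099 and τ_data = 26/70.8 = 0.367232, so τ_n = 0.378331.
Rearranging for μ₀: μ₀ = (μ_n·τ_n − τ_data·x̄)/τ₀ = (-15.5512·0.378331 − 0.367232·-16.0) / 0.011099 = -0.007789/0.011099 ≈ -0.7.

μ₀ = -0.7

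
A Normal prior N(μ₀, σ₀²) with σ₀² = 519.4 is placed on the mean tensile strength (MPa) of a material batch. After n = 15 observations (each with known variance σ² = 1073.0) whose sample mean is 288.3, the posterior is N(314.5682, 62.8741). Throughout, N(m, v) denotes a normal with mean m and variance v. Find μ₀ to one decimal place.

The posterior mean is a precision-weighted average: μ_n = (τ₀μ₀ + τ_data·x̄)/(τ₀+τ_data), with τ₀=1/σ₀² and τ_data=n/σ².
Here τ₀ = 1/519.4 = 0.001925 and τ_data = 15/1073.0 = 0.013979, so τ_n = 0.015904.
Rearranging for μ₀: μ₀ = (μ_n·τ_n − τ_data·x̄)/τ₀ = (314.5682·0.015904 − 0.013979·288.3) / 0.001925 = 0.972747/0.001925 ≈ 505.3.

μ₀ = 505.3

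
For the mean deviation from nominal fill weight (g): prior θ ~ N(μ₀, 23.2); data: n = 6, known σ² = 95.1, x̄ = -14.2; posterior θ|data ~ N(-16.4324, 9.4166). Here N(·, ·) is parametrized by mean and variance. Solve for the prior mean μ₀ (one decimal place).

μ₀ = -19.7

The posterior mean is a precision-weighted average: μ_n = (τ₀μ₀ + τ_data·x̄)/(τ₀+τ_data), with τ₀=1/σ₀² and τ_data=n/σ².
Here τ₀ = 1/23.2 = 0.043103 and τ_data = 6/95.1 = 0.063091, so τ_n = 0.106194.
Rearranging for μ₀: μ₀ = (μ_n·τ_n − τ_data·x̄)/τ₀ = (-16.4324·0.106194 − 0.063091·-14.2) / 0.043103 = -0.849130/0.043103 ≈ -19.7.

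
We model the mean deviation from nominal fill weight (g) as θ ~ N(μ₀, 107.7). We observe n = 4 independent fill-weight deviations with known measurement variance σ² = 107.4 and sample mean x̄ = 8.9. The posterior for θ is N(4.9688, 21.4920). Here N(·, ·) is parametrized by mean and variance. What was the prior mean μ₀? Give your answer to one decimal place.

The posterior mean is a precision-weighted average: μ_n = (τ₀μ₀ + τ_data·x̄)/(τ₀+τ_data), with τ₀=1/σ₀² and τ_data=n/σ².
Here τ₀ = 1/107.7 = 0.009285 and τ_data = 4/107.4 = 0.037244, so τ_n = 0.046529.
Rearranging for μ₀: μ₀ = (μ_n·τ_n − τ_data·x̄)/τ₀ = (4.9688·0.046529 − 0.037244·8.9) / 0.009285 = -0.100278/0.009285 ≈ -10.8.

μ₀ = -10.8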